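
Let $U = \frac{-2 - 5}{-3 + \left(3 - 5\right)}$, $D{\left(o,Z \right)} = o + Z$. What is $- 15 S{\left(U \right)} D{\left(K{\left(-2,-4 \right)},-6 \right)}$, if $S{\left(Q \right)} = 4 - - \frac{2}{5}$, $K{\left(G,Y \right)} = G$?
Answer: $528$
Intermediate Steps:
$D{\left(o,Z \right)} = Z + o$
$U = \frac{7}{5}$ ($U = - \frac{7}{-3 + \left(3 - 5\right)} = - \frac{7}{-3 - 2} = - \frac{7}{-5} = \left(-7\right) \left(- \frac{1}{5}\right) = \frac{7}{5} \approx 1.4$)
$S{\left(Q \right)} = \frac{22}{5}$ ($S{\left(Q \right)} = 4 - \left(-2\right) \frac{1}{5} = 4 - - \frac{2}{5} = 4 + \frac{2}{5} = \frac{22}{5}$)
$- 15 S{\left(U \right)} D{\left(K{\left(-2,-4 \right)},-6 \right)} = \left(-15\right) \frac{22}{5} \left(-6 - 2\right) = \left(-66\right) \left(-8\right) = 528$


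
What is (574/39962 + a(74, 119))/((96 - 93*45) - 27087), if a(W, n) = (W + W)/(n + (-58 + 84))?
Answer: -34469/1038212760 ≈ -3.3200e-5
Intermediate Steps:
a(W, n) = 2*W/(26 + n) (a(W, n) = (2*W)/(n + 26) = (2*W)/(26 + n) = 2*W/(26 + n))
(574/39962 + a(74, 119))/((96 - 93*45) - 27087) = (574/39962 + 2*74/(26 + 119))/((96 - 93*45) - 27087) = (574*(1/39962) + 2*74/145)/((96 - 4185) - 27087) = (287/19981 + 2*74*(1/145))/(-4089 - 27087) = (287/19981 + 148/145)/(-31176) = (103407/99905)*(-1/31176) = -34469/1038212760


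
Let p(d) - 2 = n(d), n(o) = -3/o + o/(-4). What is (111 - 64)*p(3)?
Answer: 47/4 ≈ 11.750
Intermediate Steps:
n(o) = -3/o - o/4 (n(o) = -3/o + o*(-¼) = -3/o - o/4)
p(d) = 2 - 3/d - d/4 (p(d) = 2 + (-3/d - d/4) = 2 - 3/d - d/4)
(111 - 64)*p(3) = (111 - 64)*(2 - 3/3 - ¼*3) = 47*(2 - 3*⅓ - ¾) = 47*(2 - 1 - ¾) = 47*(¼) = 47/4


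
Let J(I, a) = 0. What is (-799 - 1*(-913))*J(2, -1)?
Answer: 0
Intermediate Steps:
(-799 - 1*(-913))*J(2, -1) = (-799 - 1*(-913))*0 = (-799 + 913)*0 = 114*0 = 0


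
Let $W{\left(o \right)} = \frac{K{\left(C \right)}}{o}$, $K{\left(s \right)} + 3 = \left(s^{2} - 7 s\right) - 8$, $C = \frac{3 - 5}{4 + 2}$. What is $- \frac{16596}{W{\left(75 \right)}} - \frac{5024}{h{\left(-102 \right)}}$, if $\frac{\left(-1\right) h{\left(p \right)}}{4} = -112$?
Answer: $\frac{22402873}{154} \approx 1.4547 \cdot 10^{5}$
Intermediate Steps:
$h{\left(p \right)} = 448$ ($h{\left(p \right)} = \left(-4\right) \left(-112\right) = 448$)
$C = - \frac{1}{3}$ ($C = - \frac{2}{6} = \left(-2\right) \frac{1}{6} = - \frac{1}{3} \approx -0.33333$)
$K{\left(s \right)} = -11 + s^{2} - 7 s$ ($K{\left(s \right)} = -3 - \left(8 - s^{2} + 7 s\right) = -11 + s^{2} - 7 s$)
$W{\left(o \right)} = - \frac{77}{9 o}$ ($W{\left(o \right)} = \frac{-11 + \left(- \frac{1}{3}\right)^{2} - - \frac{7}{3}}{o} = \frac{-11 + \frac{1}{9} + \frac{7}{3}}{o} = - \frac{77}{9 o}$)
$- \frac{16596}{W{\left(75 \right)}} - \frac{5024}{h{\left(-102 \right)}} = - \frac{16596}{\left(- \frac{77}{9}\right) \frac{1}{75}} - \frac{5024}{448} = - \frac{16596}{\left(- \frac{77}{9}\right) \frac{1}{75}} - \frac{157}{14} = - \frac{16596}{- \frac{77}{675}} - \frac{157}{14} = \left(-16596\right) \left(- \frac{675}{77}\right) - \frac{157}{14} = \frac{11202300}{77} - \frac{157}{14} = \frac{22402873}{154}$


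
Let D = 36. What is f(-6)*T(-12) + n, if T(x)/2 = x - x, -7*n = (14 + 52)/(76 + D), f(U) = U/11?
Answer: -33/392 ≈ -0.084184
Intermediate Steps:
f(U) = U/11 (f(U) = U*(1/11) = U/11)
n = -33/392 (n = -(14 + 52)/(7*(76 + 36)) = -66/(7*112) = -⅐*33/56 = -33/392 ≈ -0.084184)
T(x) = 0 (T(x) = 2*(x - x) = 2*0 = 0)
f(-6)*T(-12) + n = ((1/11)*(-6))*0 - 33/392 = -6/11*0 - 33/392 = 0 - 33/392 = -33/392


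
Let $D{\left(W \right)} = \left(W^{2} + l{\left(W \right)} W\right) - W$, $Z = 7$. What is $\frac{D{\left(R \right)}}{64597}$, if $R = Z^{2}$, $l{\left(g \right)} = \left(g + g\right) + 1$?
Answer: $\frac{7203}{64597} \approx 0.11151$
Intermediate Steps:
$l{\left(g \right)} = 1 + 2 g$ ($l{\left(g \right)} = 2 g + 1 = 1 + 2 g$)
$R = 49$ ($R = 7^{2} = 49$)
$D{\left(W \right)} = W^{2} - W + W \left(1 + 2 W\right)$ ($D{\left(W \right)} = \left(W^{2} + \left(1 + 2 W\right) W\right) - W = \left(W^{2} + W \left(1 + 2 W\right)\right) - W = W^{2} - W + W \left(1 + 2 W\right)$)
$\frac{D{\left(R \right)}}{64597} = \frac{3 \cdot 49^{2}}{64597} = 3 \cdot 2401 \cdot \frac{1}{64597} = 7203 \cdot \frac{1}{64597} = \frac{7203}{64597}$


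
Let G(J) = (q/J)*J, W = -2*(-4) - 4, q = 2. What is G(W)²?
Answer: 4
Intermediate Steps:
W = 4 (W = 8 - 4 = 4)
G(J) = 2 (G(J) = (2/J)*J = 2)
G(W)² = 2² = 4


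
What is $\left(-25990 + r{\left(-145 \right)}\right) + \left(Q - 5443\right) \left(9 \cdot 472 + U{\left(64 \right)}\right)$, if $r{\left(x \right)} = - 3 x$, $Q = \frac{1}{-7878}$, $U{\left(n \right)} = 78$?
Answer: $- \frac{30950001270}{1313} \approx -2.3572 \cdot 10^{7}$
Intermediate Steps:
$Q = - \frac{1}{7878} \approx -0.00012694$
$\left(-25990 + r{\left(-145 \right)}\right) + \left(Q - 5443\right) \left(9 \cdot 472 + U{\left(64 \right)}\right) = \left(-25990 - -435\right) + \left(- \frac{1}{7878} - 5443\right) \left(9 \cdot 472 + 78\right) = \left(-25990 + 435\right) - \frac{42879955 \left(4248 + 78\right)}{7878} = -25555 - \frac{30916447555}{1313} = - \frac{30950001270}{1313}$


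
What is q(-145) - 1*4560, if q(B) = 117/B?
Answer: -661317/145 ≈ -4560.8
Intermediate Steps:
q(-145) - 1*4560 = 117/(-145) - 1*4560 = 117*(-1/145) - 4560 = -117/145 - 4560 = -661317/145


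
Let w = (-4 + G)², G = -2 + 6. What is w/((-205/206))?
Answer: 0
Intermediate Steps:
G = 4
w = 0 (w = (-4 + 4)² = 0² = 0)
w/((-205/206)) = 0/((-205/206)) = 0/((-205*1/206)) = 0/(-205/206) = 0*(-206/205) = 0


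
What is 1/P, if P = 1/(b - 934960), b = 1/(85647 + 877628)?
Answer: -900623593999/963275 ≈ -9.3496e+5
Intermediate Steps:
b = 1/963275 ≈ 1.0381e-6
P = -963275/900623593999 (P = 1/(1/963275 - 934960) = 1/(-900623593999/963275) = -963275/900623593999 ≈ -1.0696e-6)
1/P = 1/(-963275/900623593999) = -900623593999/963275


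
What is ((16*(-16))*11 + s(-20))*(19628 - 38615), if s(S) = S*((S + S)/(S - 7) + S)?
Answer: 417916528/9 ≈ 4.6435e+7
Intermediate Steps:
s(S) = S*(S + 2*S/(-7 + S)) (s(S) = S*((2*S)/(-7 + S) + S) = S*(2*S/(-7 + S) + S) = S*(S + 2*S/(-7 + S)))
((16*(-16))*11 + s(-20))*(19628 - 38615) = ((16*(-16))*11 + (-20)²*(-5 - 20)/(-7 - 20))*(19628 - 38615) = (-256*11 + 400*(-25)/(-27))*(-18987) = (-2816 + 400*(-1/27)*(-25))*(-18987) = (-2816 + 10000/27)*(-18987) = -66032/27*(-18987) = 417916528/9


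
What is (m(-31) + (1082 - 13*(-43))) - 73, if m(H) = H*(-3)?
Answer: 1661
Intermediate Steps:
m(H) = -3*H
(m(-31) + (1082 - 13*(-43))) - 73 = (-3*(-31) + (1082 - 13*(-43))) - 73 = (93 + (1082 - 1*(-559))) - 73 = (93 + (1082 + 559)) - 73 = (93 + 1641) - 73 = 1734 - 73 = 1661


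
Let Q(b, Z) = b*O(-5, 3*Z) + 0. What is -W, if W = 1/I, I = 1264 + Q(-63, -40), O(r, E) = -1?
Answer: -1/1327 ≈ -0.00075358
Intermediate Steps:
Q(b, Z) = -b (Q(b, Z) = b*(-1) + 0 = -b + 0 = -b)
I = 1327 (I = 1264 - 1*(-63) = 1264 + 63 = 1327)
W = 1/1327 ≈ 0.00075358
-W = -1*1/1327 = -1/1327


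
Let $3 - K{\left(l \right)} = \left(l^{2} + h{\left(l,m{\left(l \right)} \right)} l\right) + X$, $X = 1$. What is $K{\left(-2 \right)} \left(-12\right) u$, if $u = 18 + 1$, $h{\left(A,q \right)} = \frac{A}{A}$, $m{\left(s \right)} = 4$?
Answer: $0$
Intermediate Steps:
$h{\left(A,q \right)} = 1$
$K{\left(l \right)} = 2 - l - l^{2}$ ($K{\left(l \right)} = 3 - \left(\left(l^{2} + 1 l\right) + 1\right) = 3 - \left(\left(l^{2} + l\right) + 1\right) = 3 - \left(\left(l + l^{2}\right) + 1\right) = 3 - \left(1 + l + l^{2}\right) = 2 - l - l^{2}$)
$u = 19$
$K{\left(-2 \right)} \left(-12\right) u = \left(2 - -2 - \left(-2\right)^{2}\right) \left(-12\right) 19 = \left(2 + 2 - 4\right) \left(-12\right) 19 = 0 \left(-12\right) 19 = 0 \cdot 19 = 0$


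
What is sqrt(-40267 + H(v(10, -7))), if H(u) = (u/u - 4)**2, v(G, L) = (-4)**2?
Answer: I*sqrt(40258) ≈ 200.64*I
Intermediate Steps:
v(G, L) = 16
H(u) = 9 (H(u) = (1 - 4)**2 = (-3)**2 = 9)
sqrt(-40267 + H(v(10, -7))) = sqrt(-40267 + 9) = sqrt(-40258) = I*sqrt(40258)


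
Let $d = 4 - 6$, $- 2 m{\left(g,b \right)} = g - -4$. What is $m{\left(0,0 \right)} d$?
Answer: $4$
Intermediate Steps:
$m{\left(g,b \right)} = -2 - \frac{g}{2}$ ($m{\left(g,b \right)} = - \frac{g - -4}{2} = - \frac{g + 4}{2} = - \frac{4 + g}{2} = -2 - \frac{g}{2}$)
$d = -2$ ($d = 4 - 6 = -2$)
$m{\left(0,0 \right)} d = \left(-2 - 0\right) \left(-2\right) = \left(-2 + 0\right) \left(-2\right) = \left(-2\right) \left(-2\right) = 4$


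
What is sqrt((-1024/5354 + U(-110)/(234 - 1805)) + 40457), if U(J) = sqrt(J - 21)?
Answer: sqrt(715551233666042889 - 11258302859*I*sqrt(131))/4205567 ≈ 201.14 - 1.8111e-5*I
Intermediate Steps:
U(J) = sqrt(-21 + J)
sqrt((-1024/5354 + U(-110)/(234 - 1805)) + 40457) = sqrt((-1024/5354 + sqrt(-21 - 110)/(234 - 1805)) + 40457) = sqrt((-1024*1/5354 + sqrt(-131)/(-1571)) + 40457) = sqrt((-512/2677 + (I*sqrt(131))*(-1/1571)) + 40457) = sqrt((-512/2677 - I*sqrt(131)/1571) + 40457) = sqrt(108302877/2677 - I*sqrt(131)/1571)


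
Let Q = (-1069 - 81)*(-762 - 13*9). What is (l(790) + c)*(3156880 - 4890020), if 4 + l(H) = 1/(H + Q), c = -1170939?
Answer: 102651523094806983/50582 ≈ 2.0294e+12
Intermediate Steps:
Q = 1010850 (Q = -1150*(-762 - 117) = -1150*(-879) = 1010850)
l(H) = -4 + 1/(1010850 + H) (l(H) = -4 + 1/(H + 1010850) = -4 + 1/(1010850 + H))
(l(790) + c)*(3156880 - 4890020) = ((-4043399 - 4*790)/(1010850 + 790) - 1170939)*(3156880 - 4890020) = ((-4043399 - 3160)/1011640 - 1170939)*(-1733140) = ((1/1011640)*(-4046559) - 1170939)*(-1733140) = (-4046559/1011640 - 1170939)*(-1733140) = -1184572776519/1011640*(-1733140) = 102651523094806983/50582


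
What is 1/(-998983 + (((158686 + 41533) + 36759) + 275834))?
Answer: -1/486171 ≈ -2.0569e-6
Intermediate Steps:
1/(-998983 + (((158686 + 41533) + 36759) + 275834)) = 1/(-998983 + ((200219 + 36759) + 275834)) = 1/(-998983 + (236978 + 275834)) = 1/(-998983 + 512812) = 1/(-486171) = -1/486171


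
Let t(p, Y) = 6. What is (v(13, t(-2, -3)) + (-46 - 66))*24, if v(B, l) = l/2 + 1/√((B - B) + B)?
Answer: -2616 + 24*√13/13 ≈ -2609.3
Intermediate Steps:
v(B, l) = B^(-½) + l/2 (v(B, l) = l*(½) + 1/√(0 + B) = l/2 + 1/√B = l/2 + B^(-½) = B^(-½) + l/2)
(v(13, t(-2, -3)) + (-46 - 66))*24 = ((13^(-½) + (½)*6) + (-46 - 66))*24 = ((√13/13 + 3) - 112)*24 = ((3 + √13/13) - 112)*24 = (-109 + √13/13)*24 = -2616 + 24*√13/13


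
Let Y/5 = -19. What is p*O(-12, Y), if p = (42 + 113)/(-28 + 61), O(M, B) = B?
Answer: -14725/33 ≈ -446.21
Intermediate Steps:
Y = -95 (Y = 5*(-19) = -95)
p = 155/33 ≈ 4.6970
p*O(-12, Y) = (155/33)*(-95) = -14725/33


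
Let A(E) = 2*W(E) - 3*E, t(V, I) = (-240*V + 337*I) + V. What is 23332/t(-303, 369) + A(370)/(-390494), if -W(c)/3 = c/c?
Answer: 2332650332/19209376095 ≈ 0.12143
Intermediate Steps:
W(c) = -3 (W(c) = -3*c/c = -3*1 = -3)
t(V, I) = -239*V + 337*I
A(E) = -6 - 3*E (A(E) = 2*(-3) - 3*E = -6 - 3*E)
23332/t(-303, 369) + A(370)/(-390494) = 23332/(-239*(-303) + 337*369) + (-6 - 3*370)/(-390494) = 23332/(72417 + 124353) + (-6 - 1110)*(-1/390494) = 23332/196770 - 1116*(-1/390494) = 23332*(1/196770) + 558/195247 = 11666/98385 + 558/195247 = 2332650332/19209376095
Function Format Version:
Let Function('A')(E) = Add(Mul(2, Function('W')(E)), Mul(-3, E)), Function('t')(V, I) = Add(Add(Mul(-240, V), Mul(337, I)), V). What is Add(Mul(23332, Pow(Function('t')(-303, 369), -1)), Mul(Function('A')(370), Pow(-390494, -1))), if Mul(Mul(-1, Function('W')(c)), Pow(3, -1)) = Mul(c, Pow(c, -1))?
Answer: Rational(2332650332, 19209376095) ≈ 0.12143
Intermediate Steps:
Function('W')(c) = -3 (Function('W')(c) = Mul(-3, Mul(c, Pow(c, -1))) = Mul(-3, 1) = -3)
Function('t')(V, I) = Add(Mul(-239, V), Mul(337, I))
Function('A')(E) = Add(-6, Mul(-3, E)) (Function('A')(E) = Add(Mul(2, -3), Mul(-3, E)) = Add(-6, Mul(-3, E)))
Add(Mul(23332, Pow(Function('t')(-303, 369), -1)), Mul(Function('A')(370), Pow(-390494, -1))) = Add(Mul(23332, Pow(Add(Mul(-239, -303), Mul(337, 369)), -1)), Mul(Add(-6, Mul(-3, 370)), Pow(-390494, -1))) = Add(Mul(23332, Pow(Add(72417, 124353), -1)), Mul(Add(-6, -1110), Rational(-1, 390494))) = Add(Mul(23332, Pow(196770, -1)), Mul(-1116, Rational(-1, 390494))) = Add(Mul(23332, Rational(1, 196770)), Rational(558, 195247)) = Add(Rational(11666, 98385), Rational(558, 195247)) = Rational(2332650332, 19209376095)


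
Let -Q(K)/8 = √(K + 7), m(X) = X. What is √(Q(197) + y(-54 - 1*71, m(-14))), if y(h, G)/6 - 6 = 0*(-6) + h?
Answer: √(-714 - 16*√51) ≈ 28.78*I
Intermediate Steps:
Q(K) = -8*√(7 + K) (Q(K) = -8*√(K + 7) = -8*√(7 + K))
y(h, G) = 36 + 6*h (y(h, G) = 36 + 6*(0*(-6) + h) = 36 + 6*(0 + h) = 36 + 6*h)
√(Q(197) + y(-54 - 1*71, m(-14))) = √(-8*√(7 + 197) + (36 + 6*(-54 - 1*71))) = √(-16*√51 + (36 + 6*(-54 - 71))) = √(-16*√51 + (36 + 6*(-125))) = √(-16*√51 + (36 - 750)) = √(-16*√51 - 714) = √(-714 - 16*√51)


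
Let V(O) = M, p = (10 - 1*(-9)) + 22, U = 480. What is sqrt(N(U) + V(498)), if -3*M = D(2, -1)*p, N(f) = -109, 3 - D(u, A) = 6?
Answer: 2*I*sqrt(17) ≈ 8.2462*I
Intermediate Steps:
D(u, A) = -3 (D(u, A) = 3 - 1*6 = 3 - 6 = -3)
p = 41 (p = (10 + 9) + 22 = 19 + 22 = 41)
M = 41 (M = -(-1)*41 = -1/3*(-123) = 41)
V(O) = 41
sqrt(N(U) + V(498)) = sqrt(-109 + 41) = sqrt(-68) = 2*I*sqrt(17)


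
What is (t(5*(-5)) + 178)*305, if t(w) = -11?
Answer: 50935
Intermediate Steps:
(t(5*(-5)) + 178)*305 = (-11 + 178)*305 = 167*305 = 50935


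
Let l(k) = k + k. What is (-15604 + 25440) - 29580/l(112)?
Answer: 543421/56 ≈ 9704.0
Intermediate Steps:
l(k) = 2*k
(-15604 + 25440) - 29580/l(112) = (-15604 + 25440) - 29580/(2*112) = 9836 - 29580/224 = 9836 - 29580*1/224 = 9836 - 7395/56 = 543421/56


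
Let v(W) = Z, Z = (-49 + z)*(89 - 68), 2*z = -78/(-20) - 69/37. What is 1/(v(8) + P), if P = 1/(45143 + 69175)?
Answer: -42297660/42620436503 ≈ -0.00099243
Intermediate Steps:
P = 1/114318 ≈ 8.7475e-6
z = 753/740 (z = (-78/(-20) - 69/37)/2 = (-78*(-1/20) - 69*1/37)/2 = (39/10 - 69/37)/2 = (½)*(753/370) = 753/740 ≈ 1.0176)
Z = -745647/740 (Z = (-49 + 753/740)*(89 - 68) = -35507/740*21 = -745647/740 ≈ -1007.6)
v(W) = -745647/740
1/(v(8) + P) = 1/(-745647/740 + 1/114318) = 1/(-42620436503/42297660) = -42297660/42620436503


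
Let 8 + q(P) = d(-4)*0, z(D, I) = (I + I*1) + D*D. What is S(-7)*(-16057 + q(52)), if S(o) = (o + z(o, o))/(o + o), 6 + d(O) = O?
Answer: 32130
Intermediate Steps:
d(O) = -6 + O
z(D, I) = D² + 2*I (z(D, I) = (I + I) + D² = 2*I + D² = D² + 2*I)
S(o) = (o² + 3*o)/(2*o) (S(o) = (o + (o² + 2*o))/(o + o) = (o² + 3*o)/((2*o)) = (o² + 3*o)*(1/(2*o)) = (o² + 3*o)/(2*o))
q(P) = -8 (q(P) = -8 + (-6 - 4)*0 = -8 - 10*0 = -8 + 0 = -8)
S(-7)*(-16057 + q(52)) = (3/2 + (½)*(-7))*(-16057 - 8) = (3/2 - 7/2)*(-16065) = -2*(-16065) = 32130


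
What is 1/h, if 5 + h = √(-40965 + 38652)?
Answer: -5/2338 - 3*I*√257/2338 ≈ -0.0021386 - 0.02057*I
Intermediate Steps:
h = -5 + 3*I*√257 (h = -5 + √(-40965 + 38652) = -5 + √(-2313) = -5 + 3*I*√257 ≈ -5.0 + 48.094*I)
1/h = 1/(-5 + 3*I*√257)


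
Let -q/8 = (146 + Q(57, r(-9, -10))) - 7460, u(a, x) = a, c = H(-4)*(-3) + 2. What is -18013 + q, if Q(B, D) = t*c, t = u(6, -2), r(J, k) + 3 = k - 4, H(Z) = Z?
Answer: 39827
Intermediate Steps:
r(J, k) = -7 + k (r(J, k) = -3 + (k - 4) = -3 + (-4 + k) = -7 + k)
c = 14 (c = -4*(-3) + 2 = 12 + 2 = 14)
t = 6
Q(B, D) = 84 (Q(B, D) = 6*14 = 84)
q = 57840 (q = -8*((146 + 84) - 7460) = -8*(230 - 7460) = -8*(-7230) = 57840)
-18013 + q = -18013 + 57840 = 39827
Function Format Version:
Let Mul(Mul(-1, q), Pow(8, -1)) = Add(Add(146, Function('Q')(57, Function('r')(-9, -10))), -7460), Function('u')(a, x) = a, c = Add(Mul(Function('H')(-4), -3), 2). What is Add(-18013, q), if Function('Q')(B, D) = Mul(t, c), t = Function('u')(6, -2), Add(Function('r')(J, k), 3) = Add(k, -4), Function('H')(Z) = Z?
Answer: 39827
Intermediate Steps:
Function('r')(J, k) = Add(-7, k) (Function('r')(J, k) = Add(-3, Add(k, -4)) = Add(-3, Add(-4, k)) = Add(-7, k))
c = 14 (c = Add(Mul(-4, -3), 2) = Add(12, 2) = 14)
t = 6
Function('Q')(B, D) = 84 (Function('Q')(B, D) = Mul(6, 14) = 84)
q = 57840 (q = Mul(-8, Add(Add(146, 84), -7460)) = Mul(-8, Add(230, -7460)) = Mul(-8, -7230) = 57840)
Add(-18013, q) = Add(-18013, 57840) = 39827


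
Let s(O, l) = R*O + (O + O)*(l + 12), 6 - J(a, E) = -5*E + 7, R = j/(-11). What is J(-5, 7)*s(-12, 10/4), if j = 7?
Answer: -127296/11 ≈ -11572.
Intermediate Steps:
R = -7/11 (R = 7/(-11) = 7*(-1/11) = -7/11 ≈ -0.63636)
J(a, E) = -1 + 5*E (J(a, E) = 6 - (-5*E + 7) = 6 - (7 - 5*E) = 6 + (-7 + 5*E) = -1 + 5*E)
s(O, l) = -7*O/11 + 2*O*(12 + l) (s(O, l) = -7*O/11 + (O + O)*(l + 12) = -7*O/11 + (2*O)*(12 + l) = -7*O/11 + 2*O*(12 + l))
J(-5, 7)*s(-12, 10/4) = (-1 + 5*7)*((1/11)*(-12)*(257 + 22*(10/4))) = (-1 + 35)*((1/11)*(-12)*(257 + 22*(10*(¼)))) = 34*((1/11)*(-12)*(257 + 22*(5/2))) = 34*((1/11)*(-12)*(257 + 55)) = 34*((1/11)*(-12)*312) = 34*(-3744/11) = -127296/11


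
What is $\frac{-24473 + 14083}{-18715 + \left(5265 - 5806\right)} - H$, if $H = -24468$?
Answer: $\frac{235583099}{9628} \approx 24469.0$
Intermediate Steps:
$\frac{-24473 + 14083}{-18715 + \left(5265 - 5806\right)} - H = \frac{-24473 + 14083}{-18715 + \left(5265 - 5806\right)} - -24468 = - \frac{10390}{-18715 + \left(5265 - 5806\right)} + 24468 = - \frac{10390}{-18715 - 541} + 24468 = - \frac{10390}{-19256} + 24468 = \left(-10390\right) \left(- \frac{1}{19256}\right) + 24468 = \frac{5195}{9628} + 24468 = \frac{235583099}{9628}$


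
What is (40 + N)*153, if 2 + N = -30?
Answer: 1224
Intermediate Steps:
N = -32 (N = -2 - 30 = -32)
(40 + N)*153 = (40 - 32)*153 = 8*153 = 1224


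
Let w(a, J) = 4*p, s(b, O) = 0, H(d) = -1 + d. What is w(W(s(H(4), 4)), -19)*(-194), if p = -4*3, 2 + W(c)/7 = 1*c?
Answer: 9312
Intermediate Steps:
W(c) = -14 + 7*c (W(c) = -14 + 7*(1*c) = -14 + 7*c)
p = -12
w(a, J) = -48 (w(a, J) = 4*(-12) = -48)
w(W(s(H(4), 4)), -19)*(-194) = -48*(-194) = 9312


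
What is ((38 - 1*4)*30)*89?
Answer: 90780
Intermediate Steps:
((38 - 1*4)*30)*89 = ((38 - 4)*30)*89 = (34*30)*89 = 1020*89 = 90780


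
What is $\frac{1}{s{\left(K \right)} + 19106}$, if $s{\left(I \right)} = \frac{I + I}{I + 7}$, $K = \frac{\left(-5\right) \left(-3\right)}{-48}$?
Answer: $\frac{107}{2044332} \approx 5.234 \cdot 10^{-5}$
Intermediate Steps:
$K = - \frac{5}{16}$ ($K = 15 \left(- \frac{1}{48}\right) = - \frac{5}{16} \approx -0.3125$)
$s{\left(I \right)} = \frac{2 I}{7 + I}$
$\frac{1}{s{\left(K \right)} + 19106} = \frac{1}{2 \left(- \frac{5}{16}\right) \frac{1}{7 - \frac{5}{16}} + 19106} = \frac{1}{2 \left(- \frac{5}{16}\right) \frac{1}{\frac{107}{16}} + 19106} = \frac{1}{2 \left(- \frac{5}{16}\right) \frac{16}{107} + 19106} = \frac{1}{- \frac{10}{107} + 19106} = \frac{1}{\frac{2044332}{107}} = \frac{107}{2044332}$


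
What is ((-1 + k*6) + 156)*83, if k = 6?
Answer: 15853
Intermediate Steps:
((-1 + k*6) + 156)*83 = ((-1 + 6*6) + 156)*83 = ((-1 + 36) + 156)*83 = (35 + 156)*83 = 191*83 = 15853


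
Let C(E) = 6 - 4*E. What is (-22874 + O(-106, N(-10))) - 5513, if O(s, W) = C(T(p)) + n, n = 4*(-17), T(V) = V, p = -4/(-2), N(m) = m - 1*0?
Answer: -28457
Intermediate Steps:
N(m) = m (N(m) = m + 0 = m)
p = 2 (p = -4*(-½) = 2)
n = -68
O(s, W) = -70 (O(s, W) = (6 - 4*2) - 68 = (6 - 8) - 68 = -2 - 68 = -70)
(-22874 + O(-106, N(-10))) - 5513 = (-22874 - 70) - 5513 = -22944 - 5513 = -28457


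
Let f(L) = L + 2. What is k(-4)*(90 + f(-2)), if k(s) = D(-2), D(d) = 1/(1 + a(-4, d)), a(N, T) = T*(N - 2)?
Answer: 90/13 ≈ 6.9231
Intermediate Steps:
f(L) = 2 + L
a(N, T) = T*(-2 + N)
D(d) = 1/(1 - 6*d) (D(d) = 1/(1 + d*(-2 - 4)) = 1/(1 + d*(-6)) = 1/(1 - 6*d))
k(s) = 1/13 (k(s) = -1/(-1 + 6*(-2)) = -1/(-1 - 12) = -1/(-13) = -1*(-1/13) = 1/13)
k(-4)*(90 + f(-2)) = (90 + (2 - 2))/13 = (90 + 0)/13 = (1/13)*90 = 90/13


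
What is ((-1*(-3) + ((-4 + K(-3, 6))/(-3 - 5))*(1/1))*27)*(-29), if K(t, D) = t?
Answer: -24273/8 ≈ -3034.1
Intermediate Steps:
((-1*(-3) + ((-4 + K(-3, 6))/(-3 - 5))*(1/1))*27)*(-29) = ((-1*(-3) + ((-4 - 3)/(-3 - 5))*(1/1))*27)*(-29) = ((3 + (-7/(-8))*(1*1))*27)*(-29) = ((3 - 7*(-⅛)*1)*27)*(-29) = ((3 + (7/8)*1)*27)*(-29) = ((3 + 7/8)*27)*(-29) = ((31/8)*27)*(-29) = (837/8)*(-29) = -24273/8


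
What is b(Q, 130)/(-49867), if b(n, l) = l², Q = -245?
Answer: -16900/49867 ≈ -0.33890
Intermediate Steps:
b(Q, 130)/(-49867) = 130²/(-49867) = 16900*(-1/49867) = -16900/49867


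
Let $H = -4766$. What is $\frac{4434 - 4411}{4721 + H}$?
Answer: $- \frac{23}{45} \approx -0.51111$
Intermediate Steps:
$\frac{4434 - 4411}{4721 + H} = \frac{4434 - 4411}{4721 - 4766} = \frac{23}{-45} = 23 \left(- \frac{1}{45}\right) = - \frac{23}{45}$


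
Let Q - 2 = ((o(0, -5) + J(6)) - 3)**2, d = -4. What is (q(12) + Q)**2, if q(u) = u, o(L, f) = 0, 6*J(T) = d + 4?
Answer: 529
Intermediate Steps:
J(T) = 0 (J(T) = (-4 + 4)/6 = (1/6)*0 = 0)
Q = 11 (Q = 2 + ((0 + 0) - 3)**2 = 2 + (0 - 3)**2 = 2 + (-3)**2 = 2 + 9 = 11)
(q(12) + Q)**2 = (12 + 11)**2 = 23**2 = 529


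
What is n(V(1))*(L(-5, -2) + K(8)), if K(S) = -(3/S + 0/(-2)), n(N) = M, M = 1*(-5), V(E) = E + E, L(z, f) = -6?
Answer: 255/8 ≈ 31.875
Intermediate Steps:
V(E) = 2*E
M = -5
n(N) = -5
K(S) = -3/S (K(S) = -(3/S + 0*(-½)) = -(3/S + 0) = -3/S)
n(V(1))*(L(-5, -2) + K(8)) = -5*(-6 - 3/8) = -5*(-51/8) = 255/8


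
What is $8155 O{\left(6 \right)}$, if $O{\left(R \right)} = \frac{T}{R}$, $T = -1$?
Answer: $- \frac{8155}{6} \approx -1359.2$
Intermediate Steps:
$O{\left(R \right)} = - \frac{1}{R}$
$8155 O{\left(6 \right)} = 8155 \left(- \frac{1}{6}\right) = - \frac{8155}{6}$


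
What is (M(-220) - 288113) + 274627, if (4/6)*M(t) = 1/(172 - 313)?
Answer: -1267685/94 ≈ -13486.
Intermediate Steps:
M(t) = -1/94 (M(t) = 3/(2*(172 - 313)) = (3/2)/(-141) = (3/2)*(-1/141) = -1/94)
(M(-220) - 288113) + 274627 = (-1/94 - 288113) + 274627 = -27082623/94 + 274627 = -1267685/94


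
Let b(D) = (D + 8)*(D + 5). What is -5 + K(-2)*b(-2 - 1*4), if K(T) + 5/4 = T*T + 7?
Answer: -49/2 ≈ -24.500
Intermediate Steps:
K(T) = 23/4 + T² (K(T) = -5/4 + (T*T + 7) = -5/4 + (T² + 7) = -5/4 + (7 + T²) = 23/4 + T²)
b(D) = (5 + D)*(8 + D) (b(D) = (8 + D)*(5 + D) = (5 + D)*(8 + D))
-5 + K(-2)*b(-2 - 1*4) = -5 + (23/4 + (-2)²)*(40 + (-2 - 1*4)² + 13*(-2 - 1*4)) = -5 + (23/4 + 4)*(40 + (-2 - 4)² + 13*(-2 - 4)) = -5 + 39*(40 + (-6)² + 13*(-6))/4 = -5 + 39*(40 + 36 - 78)/4 = -5 + (39/4)*(-2) = -5 - 39/2 = -49/2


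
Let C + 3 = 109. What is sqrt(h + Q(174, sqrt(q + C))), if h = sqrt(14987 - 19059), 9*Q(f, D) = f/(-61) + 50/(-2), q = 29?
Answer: sqrt(-103639 + 66978*I*sqrt(1018))/183 ≈ 5.5133 + 5.7871*I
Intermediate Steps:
C = 106 (C = -3 + 109 = 106)
Q(f, D) = -25/9 - f/549 (Q(f, D) = (f/(-61) + 50/(-2))/9 = (f*(-1/61) + 50*(-1/2))/9 = (-f/61 - 25)/9 = (-25 - f/61)/9 = -25/9 - f/549)
h = 2*I*sqrt(1018) (h = sqrt(-4072) = 2*I*sqrt(1018) ≈ 63.812*I)
sqrt(h + Q(174, sqrt(q + C))) = sqrt(2*I*sqrt(1018) + (-25/9 - 1/549*174)) = sqrt(2*I*sqrt(1018) + (-25/9 - 58/183)) = sqrt(2*I*sqrt(1018) - 1699/549) = sqrt(-1699/549 + 2*I*sqrt(1018))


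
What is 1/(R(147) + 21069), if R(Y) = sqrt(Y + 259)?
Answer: 21069/443902355 - sqrt(406)/443902355 ≈ 4.7418e-5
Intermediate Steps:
R(Y) = sqrt(259 + Y)
1/(R(147) + 21069) = 1/(sqrt(259 + 147) + 21069) = 1/(sqrt(406) + 21069) = 1/(21069 + sqrt(406))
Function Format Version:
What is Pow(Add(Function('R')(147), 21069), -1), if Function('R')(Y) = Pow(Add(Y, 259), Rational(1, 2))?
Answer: Add(Rational(21069, 443902355), Mul(Rational(-1, 443902355), Pow(406, Rational(1, 2)))) ≈ 4.7418e-5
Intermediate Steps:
Function('R')(Y) = Pow(Add(259, Y), Rational(1, 2))
Pow(Add(Function('R')(147), 21069), -1) = Pow(Add(Pow(Add(259, 147), Rational(1, 2)), 21069), -1) = Pow(Add(Pow(406, Rational(1, 2)), 21069), -1) = Pow(Add(21069, Pow(406, Rational(1, 2))), -1)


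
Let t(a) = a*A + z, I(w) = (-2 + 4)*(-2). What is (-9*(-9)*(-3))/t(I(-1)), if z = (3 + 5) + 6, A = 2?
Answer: -81/2 ≈ -40.500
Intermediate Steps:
I(w) = -4 (I(w) = 2*(-2) = -4)
z = 14 (z = 8 + 6 = 14)
t(a) = 14 + 2*a (t(a) = a*2 + 14 = 2*a + 14 = 14 + 2*a)
(-9*(-9)*(-3))/t(I(-1)) = (-9*(-9)*(-3))/(14 + 2*(-4)) = (81*(-3))/(14 - 8) = -243/6 = -243*⅙ = -81/2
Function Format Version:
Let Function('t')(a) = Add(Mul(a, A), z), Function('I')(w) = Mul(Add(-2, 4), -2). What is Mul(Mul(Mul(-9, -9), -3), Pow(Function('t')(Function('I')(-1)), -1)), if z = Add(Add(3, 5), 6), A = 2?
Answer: Rational(-81, 2) ≈ -40.500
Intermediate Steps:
Function('I')(w) = -4 (Function('I')(w) = Mul(2, -2) = -4)
z = 14 (z = Add(8, 6) = 14)
Function('t')(a) = Add(14, Mul(2, a)) (Function('t')(a) = Add(Mul(a, 2), 14) = Add(Mul(2, a), 14) = Add(14, Mul(2, a)))
Mul(Mul(Mul(-9, -9), -3), Pow(Function('t')(Function('I')(-1)), -1)) = Mul(Mul(Mul(-9, -9), -3), Pow(Add(14, Mul(2, -4)), -1)) = Mul(Mul(81, -3), Pow(Add(14, -8), -1)) = Mul(-243, Pow(6, -1)) = Mul(-243, Rational(1, 6)) = Rational(-81, 2)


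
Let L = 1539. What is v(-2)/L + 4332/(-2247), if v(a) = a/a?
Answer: -2221567/1152711 ≈ -1.9273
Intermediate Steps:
v(a) = 1
v(-2)/L + 4332/(-2247) = 1/1539 + 4332/(-2247) = 1*(1/1539) + 4332*(-1/2247) = 1/1539 - 1444/749 = -2221567/1152711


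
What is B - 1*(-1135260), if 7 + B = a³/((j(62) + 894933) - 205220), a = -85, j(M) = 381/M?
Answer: 48546317103761/42762587 ≈ 1.1353e+6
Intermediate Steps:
B = -337413859/42762587 (B = -7 + (-85)³/((381/62 + 894933) - 205220) = -7 - 614125/((381*(1/62) + 894933) - 205220) = -7 - 614125/((381/62 + 894933) - 205220) = -7 - 614125/(55486227/62 - 205220) = -7 - 614125/42762587/62 = -7 - 614125*62/42762587 = -7 - 38075750/42762587 = -337413859/42762587 ≈ -7.8904)
B - 1*(-1135260) = -337413859/42762587 - 1*(-1135260) = -337413859/42762587 + 1135260 = 48546317103761/42762587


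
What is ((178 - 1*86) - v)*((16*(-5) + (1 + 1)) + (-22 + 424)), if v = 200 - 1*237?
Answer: 41796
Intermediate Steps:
v = -37 (v = 200 - 237 = -37)
((178 - 1*86) - v)*((16*(-5) + (1 + 1)) + (-22 + 424)) = ((178 - 1*86) - 1*(-37))*((16*(-5) + (1 + 1)) + (-22 + 424)) = ((178 - 86) + 37)*((-80 + 2) + 402) = (92 + 37)*(-78 + 402) = 129*324 = 41796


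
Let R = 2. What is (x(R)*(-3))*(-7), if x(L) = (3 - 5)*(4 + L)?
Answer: -252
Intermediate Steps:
x(L) = -8 - 2*L (x(L) = -2*(4 + L) = -8 - 2*L)
(x(R)*(-3))*(-7) = ((-8 - 2*2)*(-3))*(-7) = ((-8 - 4)*(-3))*(-7) = -12*(-3)*(-7) = 36*(-7) = -252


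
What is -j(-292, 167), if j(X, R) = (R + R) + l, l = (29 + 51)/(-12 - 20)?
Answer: -663/2 ≈ -331.50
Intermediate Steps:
l = -5/2 (l = 80/(-32) = 80*(-1/32) = -5/2 ≈ -2.5000)
j(X, R) = -5/2 + 2*R (j(X, R) = (R + R) - 5/2 = 2*R - 5/2 = -5/2 + 2*R)
-j(-292, 167) = -(-5/2 + 2*167) = -(-5/2 + 334) = -1*663/2 = -663/2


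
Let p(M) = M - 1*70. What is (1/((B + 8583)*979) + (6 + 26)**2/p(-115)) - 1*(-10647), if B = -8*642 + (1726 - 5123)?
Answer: 19273289127/1811150 ≈ 10641.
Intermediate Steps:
p(M) = -70 + M (p(M) = M - 70 = -70 + M)
B = -8533 (B = -5136 - 3397 = -8533)
(1/((B + 8583)*979) + (6 + 26)**2/p(-115)) - 1*(-10647) = (1/((-8533 + 8583)*979) + (6 + 26)**2/(-70 - 115)) - 1*(-10647) = ((1/979)/50 + 32**2/(-185)) + 10647 = ((1/50)*(1/979) + 1024*(-1/185)) + 10647 = (1/48950 - 1024/185) + 10647 = -10024923/1811150 + 10647 = 19273289127/1811150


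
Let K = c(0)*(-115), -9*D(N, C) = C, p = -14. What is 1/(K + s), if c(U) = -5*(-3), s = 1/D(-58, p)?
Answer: -14/24141 ≈ -0.00057993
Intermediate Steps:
D(N, C) = -C/9
s = 9/14 (s = 1/(-⅑*(-14)) = 1/(14/9) = 9/14 ≈ 0.64286)
c(U) = 15
K = -1725 (K = 15*(-115) = -1725)
1/(K + s) = 1/(-1725 + 9/14) = 1/(-24141/14) = -14/24141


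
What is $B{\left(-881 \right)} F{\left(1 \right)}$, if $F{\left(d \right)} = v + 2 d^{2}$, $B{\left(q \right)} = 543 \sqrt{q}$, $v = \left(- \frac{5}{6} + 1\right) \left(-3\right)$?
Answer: $\frac{1629 i \sqrt{881}}{2} \approx 24176.0 i$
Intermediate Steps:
$v = - \frac{1}{2}$ ($v = \left(\left(-5\right) \frac{1}{6} + 1\right) \left(-3\right) = \left(- \frac{5}{6} + 1\right) \left(-3\right) = \frac{1}{6} \left(-3\right) = - \frac{1}{2} \approx -0.5$)
$F{\left(d \right)} = - \frac{1}{2} + 2 d^{2}$
$B{\left(-881 \right)} F{\left(1 \right)} = 543 \sqrt{-881} \left(- \frac{1}{2} + 2 \cdot 1^{2}\right) = 543 i \sqrt{881} \left(- \frac{1}{2} + 2 \cdot 1\right) = 543 i \sqrt{881} \left(- \frac{1}{2} + 2\right) = 543 i \sqrt{881} \cdot \frac{3}{2} = \frac{1629 i \sqrt{881}}{2}$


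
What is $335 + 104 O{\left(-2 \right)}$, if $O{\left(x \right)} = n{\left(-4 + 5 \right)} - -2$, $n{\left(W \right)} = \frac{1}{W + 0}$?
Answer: $647$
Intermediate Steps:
$n{\left(W \right)} = \frac{1}{W}$
$O{\left(x \right)} = 3$ ($O{\left(x \right)} = \frac{1}{-4 + 5} - -2 = 1^{-1} + 2 = 1 + 2 = 3$)
$335 + 104 O{\left(-2 \right)} = 335 + 104 \cdot 3 = 335 + 312 = 647$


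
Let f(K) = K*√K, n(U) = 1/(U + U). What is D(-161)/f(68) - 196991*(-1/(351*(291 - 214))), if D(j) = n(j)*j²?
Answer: 196991/27027 - 161*√17/4624 ≈ 7.1451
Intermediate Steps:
n(U) = 1/(2*U)
f(K) = K^(3/2)
D(j) = j/2 (D(j) = (1/(2*j))*j² = j/2)
D(-161)/f(68) - 196991*(-1/(351*(291 - 214))) = ((½)*(-161))/(68^(3/2)) - 196991*(-1/(351*(291 - 214))) = -161*√17/2312/2 - 196991/((-351*77)) = -161*√17/4624 - 196991/(-27027) = -161*√17/4624 - 196991*(-1/27027) = -161*√17/4624 + 196991/27027 = 196991/27027 - 161*√17/4624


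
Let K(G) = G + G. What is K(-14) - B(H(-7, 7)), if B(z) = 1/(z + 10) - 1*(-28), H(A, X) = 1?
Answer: -617/11 ≈ -56.091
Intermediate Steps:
K(G) = 2*G
B(z) = 28 + 1/(10 + z) (B(z) = 1/(10 + z) + 28 = 28 + 1/(10 + z))
K(-14) - B(H(-7, 7)) = 2*(-14) - (281 + 28*1)/(10 + 1) = -28 - (281 + 28)/11 = -28 - 309/11 = -617/11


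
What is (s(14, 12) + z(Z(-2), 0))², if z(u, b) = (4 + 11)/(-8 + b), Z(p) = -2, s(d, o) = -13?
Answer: 14161/64 ≈ 221.27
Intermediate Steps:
z(u, b) = 15/(-8 + b)
(s(14, 12) + z(Z(-2), 0))² = (-13 + 15/(-8 + 0))² = (-13 + 15/(-8))² = (-13 + 15*(-⅛))² = (-13 - 15/8)² = (-119/8)² = 14161/64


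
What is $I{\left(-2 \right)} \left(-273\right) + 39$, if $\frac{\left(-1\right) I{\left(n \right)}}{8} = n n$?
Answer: $8775$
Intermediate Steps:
$I{\left(n \right)} = - 8 n^{2}$ ($I{\left(n \right)} = - 8 n n = - 8 n^{2}$)
$I{\left(-2 \right)} \left(-273\right) + 39 = - 8 \left(-2\right)^{2} \left(-273\right) + 39 = \left(-8\right) 4 \left(-273\right) + 39 = \left(-32\right) \left(-273\right) + 39 = 8736 + 39 = 8775$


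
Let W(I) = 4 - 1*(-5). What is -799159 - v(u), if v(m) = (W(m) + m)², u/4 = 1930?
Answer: -60536600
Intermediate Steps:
u = 7720 (u = 4*1930 = 7720)
W(I) = 9 (W(I) = 4 + 5 = 9)
v(m) = (9 + m)²
-799159 - v(u) = -799159 - (9 + 7720)² = -799159 - 1*7729² = -799159 - 1*59737441 = -799159 - 59737441 = -60536600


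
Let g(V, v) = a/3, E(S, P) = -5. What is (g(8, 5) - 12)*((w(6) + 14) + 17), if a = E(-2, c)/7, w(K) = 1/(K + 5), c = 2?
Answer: -29298/77 ≈ -380.49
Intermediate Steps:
w(K) = 1/(5 + K)
a = -5/7 ≈ -0.71429
g(V, v) = -5/21 (g(V, v) = -5/7/3 = -5/7*⅓ = -5/21)
(g(8, 5) - 12)*((w(6) + 14) + 17) = (-5/21 - 12)*((1/(5 + 6) + 14) + 17) = -257*((1/11 + 14) + 17)/21 = -257*(155/11 + 17)/21 = -257/21*342/11 = -29298/77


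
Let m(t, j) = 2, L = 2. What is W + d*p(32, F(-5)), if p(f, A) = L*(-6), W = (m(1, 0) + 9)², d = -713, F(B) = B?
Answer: 8677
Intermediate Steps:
W = 121 (W = (2 + 9)² = 11² = 121)
p(f, A) = -12 (p(f, A) = 2*(-6) = -12)
W + d*p(32, F(-5)) = 121 - 713*(-12) = 121 + 8556 = 8677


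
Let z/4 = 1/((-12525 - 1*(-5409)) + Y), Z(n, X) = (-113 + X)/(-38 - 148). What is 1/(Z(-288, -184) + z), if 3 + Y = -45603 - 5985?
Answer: 3639834/5811745 ≈ 0.62629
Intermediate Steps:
Z(n, X) = 113/186 - X/186 (Z(n, X) = (-113 + X)/(-186) = (-113 + X)*(-1/186) = 113/186 - X/186)
Y = -51591 (Y = -3 + (-45603 - 5985) = -3 - 51588 = -51591)
z = -4/58707 (z = 4/((-12525 - 1*(-5409)) - 51591) = 4/((-12525 + 5409) - 51591) = 4/(-7116 - 51591) = 4/(-58707) = 4*(-1/58707) = -4/58707 ≈ -6.8135e-5)
1/(Z(-288, -184) + z) = 1/((113/186 - 1/186*(-184)) - 4/58707) = 1/((113/186 + 92/93) - 4/58707) = 1/(99/62 - 4/58707) = 1/(5811745/3639834) = 3639834/5811745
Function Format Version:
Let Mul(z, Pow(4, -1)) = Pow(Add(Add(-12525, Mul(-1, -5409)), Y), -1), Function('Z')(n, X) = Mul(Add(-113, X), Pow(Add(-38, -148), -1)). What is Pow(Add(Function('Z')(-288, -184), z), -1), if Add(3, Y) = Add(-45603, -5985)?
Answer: Rational(3639834, 5811745) ≈ 0.62629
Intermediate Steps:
Function('Z')(n, X) = Add(Rational(113, 186), Mul(Rational(-1, 186), X)) (Function('Z')(n, X) = Mul(Add(-113, X), Pow(-186, -1)) = Mul(Add(-113, X), Rational(-1, 186)) = Add(Rational(113, 186), Mul(Rational(-1, 186), X)))
Y = -51591 (Y = Add(-3, Add(-45603, -5985)) = Add(-3, -51588) = -51591)
z = Rational(-4, 58707) (z = Mul(4, Pow(Add(Add(-12525, Mul(-1, -5409)), -51591), -1)) = Mul(4, Pow(Add(Add(-12525, 5409), -51591), -1)) = Mul(4, Pow(Add(-7116, -51591), -1)) = Mul(4, Pow(-58707, -1)) = Mul(4, Rational(-1, 58707)) = Rational(-4, 58707) ≈ -6.8135e-5)
Pow(Add(Function('Z')(-288, -184), z), -1) = Pow(Add(Add(Rational(113, 186), Mul(Rational(-1, 186), -184)), Rational(-4, 58707)), -1) = Pow(Add(Add(Rational(113, 186), Rational(92, 93)), Rational(-4, 58707)), -1) = Pow(Add(Rational(99, 62), Rational(-4, 58707)), -1) = Pow(Rational(5811745, 3639834), -1) = Rational(3639834, 5811745)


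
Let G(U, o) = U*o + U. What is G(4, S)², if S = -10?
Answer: 1296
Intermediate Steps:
G(U, o) = U + U*o
G(4, S)² = (4*(1 - 10))² = (4*(-9))² = (-36)² = 1296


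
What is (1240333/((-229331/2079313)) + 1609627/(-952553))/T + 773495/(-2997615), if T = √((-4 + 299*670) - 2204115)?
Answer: -154699/599523 + 2456673164281147174*I*√2003789/437727570878510927 ≈ -0.25804 + 7944.6*I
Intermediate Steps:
T = I*√2003789 (T = √((-4 + 200330) - 2204115) = √(200326 - 2204115) = √(-2003789) = I*√2003789 ≈ 1415.6*I)
(1240333/((-229331/2079313)) + 1609627/(-952553))/T + 773495/(-2997615) = (1240333/((-229331/2079313)) + 1609627/(-952553))/((I*√2003789)) + 773495/(-2997615) = (1240333/((-229331*1/2079313)) + 1609627*(-1/952553))*(-I*√2003789/2003789) + 773495*(-1/2997615) = (1240333/(-229331/2079313) - 1609627/952553)*(-I*√2003789/2003789) - 154699/599523 = (1240333*(-2079313/229331) - 1609627/952553)*(-I*√2003789/2003789) - 154699/599523 = (-2579040531229/229331 - 1609627/952553)*(-I*√2003789/2003789) - 154699/599523 = -(-2456673164281147174)*I*√2003789/437727570878510927 - 154699/599523 = 2456673164281147174*I*√2003789/437727570878510927 - 154699/599523 = -154699/599523 + 2456673164281147174*I*√2003789/437727570878510927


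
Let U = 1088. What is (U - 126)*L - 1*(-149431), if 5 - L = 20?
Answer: 135001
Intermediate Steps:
L = -15 (L = 5 - 1*20 = 5 - 20 = -15)
(U - 126)*L - 1*(-149431) = (1088 - 126)*(-15) - 1*(-149431) = 962*(-15) + 149431 = -14430 + 149431 = 135001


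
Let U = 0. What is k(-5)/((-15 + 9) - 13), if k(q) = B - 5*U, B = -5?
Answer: 5/19 ≈ 0.26316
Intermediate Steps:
k(q) = -5 (k(q) = -5 - 5*0 = -5 + 0 = -5)
k(-5)/((-15 + 9) - 13) = -5/((-15 + 9) - 13) = -5/(-6 - 13) = -5/(-19) = -5*(-1/19) = 5/19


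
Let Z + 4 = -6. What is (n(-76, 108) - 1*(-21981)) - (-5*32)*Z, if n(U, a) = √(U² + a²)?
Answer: 20381 + 4*√1090 ≈ 20513.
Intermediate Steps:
Z = -10 (Z = -4 - 6 = -10)
(n(-76, 108) - 1*(-21981)) - (-5*32)*Z = (√((-76)² + 108²) - 1*(-21981)) - (-5*32)*(-10) = (√(5776 + 11664) + 21981) - (-160)*(-10) = (√17440 + 21981) - 1*1600 = (4*√1090 + 21981) - 1600 = (21981 + 4*√1090) - 1600 = 20381 + 4*√1090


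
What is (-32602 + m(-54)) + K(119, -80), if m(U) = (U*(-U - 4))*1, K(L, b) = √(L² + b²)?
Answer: -35302 + √20561 ≈ -35159.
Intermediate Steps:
m(U) = U*(-4 - U) (m(U) = (U*(-4 - U))*1 = U*(-4 - U))
(-32602 + m(-54)) + K(119, -80) = (-32602 - 1*(-54)*(4 - 54)) + √(119² + (-80)²) = (-32602 - 1*(-54)*(-50)) + √(14161 + 6400) = (-32602 - 2700) + √20561 = -35302 + √20561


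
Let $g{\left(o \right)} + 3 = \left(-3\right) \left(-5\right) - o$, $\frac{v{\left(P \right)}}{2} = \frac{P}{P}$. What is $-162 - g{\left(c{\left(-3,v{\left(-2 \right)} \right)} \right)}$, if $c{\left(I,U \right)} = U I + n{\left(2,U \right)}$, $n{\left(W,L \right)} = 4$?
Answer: $-176$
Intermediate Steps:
$v{\left(P \right)} = 2$ ($v{\left(P \right)} = 2 \frac{P}{P} = 2 \cdot 1 = 2$)
$c{\left(I,U \right)} = 4 + I U$ ($c{\left(I,U \right)} = U I + 4 = I U + 4 = 4 + I U$)
$g{\left(o \right)} = 12 - o$ ($g{\left(o \right)} = -3 - \left(-15 + o\right) = 12 - o$)
$-162 - g{\left(c{\left(-3,v{\left(-2 \right)} \right)} \right)} = -162 - \left(12 - \left(4 - 6\right)\right) = -162 - \left(12 - -2\right) = -162 - \left(12 + 2\right) = -162 - 14 = -176$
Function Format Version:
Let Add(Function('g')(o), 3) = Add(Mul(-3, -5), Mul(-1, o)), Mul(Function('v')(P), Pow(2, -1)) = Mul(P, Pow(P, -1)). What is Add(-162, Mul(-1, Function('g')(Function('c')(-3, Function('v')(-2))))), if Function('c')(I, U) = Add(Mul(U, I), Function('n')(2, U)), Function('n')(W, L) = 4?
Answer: -176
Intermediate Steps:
Function('v')(P) = 2 (Function('v')(P) = Mul(2, Mul(P, Pow(P, -1))) = Mul(2, 1) = 2)
Function('c')(I, U) = Add(4, Mul(I, U)) (Function('c')(I, U) = Add(Mul(U, I), 4) = Add(Mul(I, U), 4) = Add(4, Mul(I, U)))
Function('g')(o) = Add(12, Mul(-1, o)) (Function('g')(o) = Add(-3, Add(Mul(-3, -5), Mul(-1, o))) = Add(-3, Add(15, Mul(-1, o))) = Add(12, Mul(-1, o)))
Add(-162, Mul(-1, Function('g')(Function('c')(-3, Function('v')(-2))))) = Add(-162, Mul(-1, Add(12, Mul(-1, Add(4, Mul(-3, 2)))))) = Add(-162, Mul(-1, Add(12, Mul(-1, Add(4, -6))))) = Add(-162, Mul(-1, Add(12, Mul(-1, -2)))) = Add(-162, Mul(-1, Add(12, 2))) = Add(-162, Mul(-1, 14)) = Add(-162, -14) = -176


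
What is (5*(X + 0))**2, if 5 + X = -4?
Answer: 2025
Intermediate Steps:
X = -9 (X = -5 - 4 = -9)
(5*(X + 0))**2 = (5*(-9 + 0))**2 = (5*(-9))**2 = (-45)**2 = 2025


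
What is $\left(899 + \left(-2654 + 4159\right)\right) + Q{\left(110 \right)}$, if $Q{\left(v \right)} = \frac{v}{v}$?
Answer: $2405$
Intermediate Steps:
$Q{\left(v \right)} = 1$
$\left(899 + \left(-2654 + 4159\right)\right) + Q{\left(110 \right)} = \left(899 + \left(-2654 + 4159\right)\right) + 1 = \left(899 + 1505\right) + 1 = 2404 + 1 = 2405$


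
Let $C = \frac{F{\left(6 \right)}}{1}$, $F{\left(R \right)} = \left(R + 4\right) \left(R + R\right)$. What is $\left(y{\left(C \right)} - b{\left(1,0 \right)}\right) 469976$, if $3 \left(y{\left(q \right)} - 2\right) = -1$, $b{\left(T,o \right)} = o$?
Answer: $\frac{2349880}{3} \approx 7.8329 \cdot 10^{5}$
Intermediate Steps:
$F{\left(R \right)} = 2 R \left(4 + R\right)$ ($F{\left(R \right)} = \left(4 + R\right) 2 R = 2 R \left(4 + R\right)$)
$C = 120$ ($C = \frac{2 \cdot 6 \left(4 + 6\right)}{1} = 2 \cdot 6 \cdot 10 \cdot 1 = 120 \cdot 1 = 120$)
$y{\left(q \right)} = \frac{5}{3}$ ($y{\left(q \right)} = 2 + \frac{1}{3} \left(-1\right) = 2 - \frac{1}{3} = \frac{5}{3}$)
$\left(y{\left(C \right)} - b{\left(1,0 \right)}\right) 469976 = \left(\frac{5}{3} - 0\right) 469976 = \left(\frac{5}{3} + 0\right) 469976 = \frac{5}{3} \cdot 469976 = \frac{2349880}{3}$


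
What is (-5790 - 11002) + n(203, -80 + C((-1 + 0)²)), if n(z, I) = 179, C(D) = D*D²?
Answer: -16613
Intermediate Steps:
C(D) = D³
(-5790 - 11002) + n(203, -80 + C((-1 + 0)²)) = (-5790 - 11002) + 179 = -16792 + 179 = -16613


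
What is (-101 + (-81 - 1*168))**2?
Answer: 122500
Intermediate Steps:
(-101 + (-81 - 1*168))**2 = (-101 + (-81 - 168))**2 = (-101 - 249)**2 = (-350)**2 = 122500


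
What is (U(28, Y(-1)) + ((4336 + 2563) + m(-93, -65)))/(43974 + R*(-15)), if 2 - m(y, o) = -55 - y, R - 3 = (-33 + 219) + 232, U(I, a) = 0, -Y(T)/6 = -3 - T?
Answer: 6863/37659 ≈ 0.18224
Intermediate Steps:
Y(T) = 18 + 6*T (Y(T) = -6*(-3 - T) = 18 + 6*T)
R = 421 (R = 3 + ((-33 + 219) + 232) = 3 + (186 + 232) = 3 + 418 = 421)
m(y, o) = 57 + y (m(y, o) = 2 - (-55 - y) = 2 + (55 + y) = 57 + y)
(U(28, Y(-1)) + ((4336 + 2563) + m(-93, -65)))/(43974 + R*(-15)) = (0 + ((4336 + 2563) + (57 - 93)))/(43974 + 421*(-15)) = (0 + (6899 - 36))/(43974 - 6315) = (0 + 6863)/37659 = 6863*(1/37659) = 6863/37659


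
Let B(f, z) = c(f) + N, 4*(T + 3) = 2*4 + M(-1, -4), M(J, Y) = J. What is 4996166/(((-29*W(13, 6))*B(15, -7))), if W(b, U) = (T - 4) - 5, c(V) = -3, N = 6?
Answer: 19984664/3567 ≈ 5602.7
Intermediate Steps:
T = -5/4 (T = -3 + (2*4 - 1)/4 = -3 + (8 - 1)/4 = -3 + (¼)*7 = -3 + 7/4 = -5/4 ≈ -1.2500)
W(b, U) = -41/4 (W(b, U) = (-5/4 - 4) - 5 = -21/4 - 5 = -41/4)
B(f, z) = 3 (B(f, z) = -3 + 6 = 3)
4996166/(((-29*W(13, 6))*B(15, -7))) = 4996166/((-29*(-41/4)*3)) = 4996166/(((1189/4)*3)) = 4996166/(3567/4) = 4996166*(4/3567) = 19984664/3567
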